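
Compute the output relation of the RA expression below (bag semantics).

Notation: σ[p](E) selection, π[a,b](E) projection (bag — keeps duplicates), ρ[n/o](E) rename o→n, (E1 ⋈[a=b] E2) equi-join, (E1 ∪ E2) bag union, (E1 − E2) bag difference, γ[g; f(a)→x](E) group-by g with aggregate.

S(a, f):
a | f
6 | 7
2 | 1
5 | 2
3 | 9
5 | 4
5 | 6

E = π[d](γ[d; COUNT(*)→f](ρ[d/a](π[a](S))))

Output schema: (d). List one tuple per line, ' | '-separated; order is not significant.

Per-node cardinality:
  S → 6
  π[a](S) → 6
  ρ[d/a](π[a](S)) → 6
  γ[d; COUNT(*)→f](ρ[d/a](π[a](S))) → 4
  π[d](γ[d; COUNT(*)→f](ρ[d/a](π[a](S)))) → 4

== RESULT ==
d
2
3
5
6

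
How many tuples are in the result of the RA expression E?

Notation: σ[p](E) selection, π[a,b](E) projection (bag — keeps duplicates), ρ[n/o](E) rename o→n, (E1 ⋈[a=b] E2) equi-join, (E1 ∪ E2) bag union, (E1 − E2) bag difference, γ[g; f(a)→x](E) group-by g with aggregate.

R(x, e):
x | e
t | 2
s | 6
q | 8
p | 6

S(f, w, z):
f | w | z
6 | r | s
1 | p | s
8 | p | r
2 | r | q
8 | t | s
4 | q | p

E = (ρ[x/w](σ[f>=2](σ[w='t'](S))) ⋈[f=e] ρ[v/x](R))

Per-node cardinality:
  S → 6
  σ[w='t'](S) → 1
  σ[f>=2](σ[w='t'](S)) → 1
  ρ[x/w](σ[f>=2](σ[w='t'](S))) → 1
  R → 4
  ρ[v/x](R) → 4
  (ρ[x/w](σ[f>=2](σ[w='t'](S))) ⋈[f=e] ρ[v/x](R)) → 1

|E| = 1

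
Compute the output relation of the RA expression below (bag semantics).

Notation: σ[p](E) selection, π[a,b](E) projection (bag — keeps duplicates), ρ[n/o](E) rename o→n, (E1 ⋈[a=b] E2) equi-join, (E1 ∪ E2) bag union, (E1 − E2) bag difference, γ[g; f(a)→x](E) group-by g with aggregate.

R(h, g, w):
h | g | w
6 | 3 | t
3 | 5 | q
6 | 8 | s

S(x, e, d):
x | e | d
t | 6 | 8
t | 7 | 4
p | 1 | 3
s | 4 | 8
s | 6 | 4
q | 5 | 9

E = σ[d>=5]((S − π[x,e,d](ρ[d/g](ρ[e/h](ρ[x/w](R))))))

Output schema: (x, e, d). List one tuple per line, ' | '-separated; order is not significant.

Per-node cardinality:
  S → 6
  R → 3
  ρ[x/w](R) → 3
  ρ[e/h](ρ[x/w](R)) → 3
  ρ[d/g](ρ[e/h](ρ[x/w](R))) → 3
  π[x,e,d](ρ[d/g](ρ[e/h](ρ[x/w](R)))) → 3
  (S − π[x,e,d](ρ[d/g](ρ[e/h](ρ[x/w](R))))) → 6
  σ[d>=5]((S − π[x,e,d](ρ[d/g](ρ[e/h](ρ[x/w](R)))))) → 3

== RESULT ==
x | e | d
q | 5 | 9
s | 4 | 8
t | 6 | 8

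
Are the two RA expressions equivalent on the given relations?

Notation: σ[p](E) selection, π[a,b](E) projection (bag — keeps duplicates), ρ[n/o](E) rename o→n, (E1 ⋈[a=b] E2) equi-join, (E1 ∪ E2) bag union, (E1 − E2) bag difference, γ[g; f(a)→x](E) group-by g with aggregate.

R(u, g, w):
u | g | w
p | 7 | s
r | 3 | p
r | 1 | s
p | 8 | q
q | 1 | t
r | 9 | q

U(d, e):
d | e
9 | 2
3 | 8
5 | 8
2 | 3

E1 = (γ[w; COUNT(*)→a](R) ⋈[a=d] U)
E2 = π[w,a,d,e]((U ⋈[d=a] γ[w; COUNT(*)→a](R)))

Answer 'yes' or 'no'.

E1 per-node cardinality:
  R → 6
  γ[w; COUNT(*)→a](R) → 4
  U → 4
  (γ[w; COUNT(*)→a](R) ⋈[a=d] U) → 2
E2 per-node cardinality:
  U → 4
  R → 6
  γ[w; COUNT(*)→a](R) → 4
  (U ⋈[d=a] γ[w; COUNT(*)→a](R)) → 2
  π[w,a,d,e]((U ⋈[d=a] γ[w; COUNT(*)→a](R))) → 2

E1 and E2 produce the same multiset:
w | a | d | e
q | 2 | 2 | 3
s | 2 | 2 | 3

yes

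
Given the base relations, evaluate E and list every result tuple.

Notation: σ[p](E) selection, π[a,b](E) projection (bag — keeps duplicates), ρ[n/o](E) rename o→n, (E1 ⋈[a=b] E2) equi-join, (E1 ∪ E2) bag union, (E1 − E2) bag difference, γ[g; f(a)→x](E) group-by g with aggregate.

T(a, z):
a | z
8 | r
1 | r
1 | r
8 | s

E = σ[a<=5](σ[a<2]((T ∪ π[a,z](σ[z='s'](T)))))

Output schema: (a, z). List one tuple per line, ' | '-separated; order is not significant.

Stepwise |·|:
  T → 4
  T → 4
  σ[z='s'](T) → 1
  π[a,z](σ[z='s'](T)) → 1
  (T ∪ π[a,z](σ[z='s'](T))) → 5
  σ[a<2]((T ∪ π[a,z](σ[z='s'](T)))) → 2
  σ[a<=5](σ[a<2]((T ∪ π[a,z](σ[z='s'](T))))) → 2

== RESULT ==
a | z
1 | r
1 | r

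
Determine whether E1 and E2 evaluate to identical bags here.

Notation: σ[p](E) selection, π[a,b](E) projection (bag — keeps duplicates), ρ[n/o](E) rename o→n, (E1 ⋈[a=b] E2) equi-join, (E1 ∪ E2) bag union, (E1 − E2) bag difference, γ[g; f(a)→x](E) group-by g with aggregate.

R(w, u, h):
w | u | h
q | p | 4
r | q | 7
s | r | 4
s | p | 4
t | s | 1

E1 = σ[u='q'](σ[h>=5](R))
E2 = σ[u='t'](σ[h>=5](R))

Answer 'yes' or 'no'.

E1 subexpression sizes:
  R → 5
  σ[h>=5](R) → 1
  σ[u='q'](σ[h>=5](R)) → 1
E2 subexpression sizes:
  R → 5
  σ[h>=5](R) → 1
  σ[u='t'](σ[h>=5](R)) → 0

E1 result:
w | u | h
r | q | 7
E2 result:
w | u | h
(0 rows)
Witness: ('r', 'q', 7) appears 1× in E1 but 0× in E2.

no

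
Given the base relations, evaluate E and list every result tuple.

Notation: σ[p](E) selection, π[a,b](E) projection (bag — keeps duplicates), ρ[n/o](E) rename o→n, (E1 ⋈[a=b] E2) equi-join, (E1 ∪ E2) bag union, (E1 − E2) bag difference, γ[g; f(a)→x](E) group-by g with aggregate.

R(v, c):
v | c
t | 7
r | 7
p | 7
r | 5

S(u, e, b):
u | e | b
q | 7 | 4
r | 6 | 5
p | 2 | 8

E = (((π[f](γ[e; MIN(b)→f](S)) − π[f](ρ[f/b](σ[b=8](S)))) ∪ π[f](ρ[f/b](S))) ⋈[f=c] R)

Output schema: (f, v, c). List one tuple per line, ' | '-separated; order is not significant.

Subexpression sizes:
  S → 3
  γ[e; MIN(b)→f](S) → 3
  π[f](γ[e; MIN(b)→f](S)) → 3
  S → 3
  σ[b=8](S) → 1
  ρ[f/b](σ[b=8](S)) → 1
  π[f](ρ[f/b](σ[b=8](S))) → 1
  (π[f](γ[e; MIN(b)→f](S)) − π[f](ρ[f/b](σ[b=8](S)))) → 2
  S → 3
  ρ[f/b](S) → 3
  π[f](ρ[f/b](S)) → 3
  ((π[f](γ[e; MIN(b)→f](S)) − π[f](ρ[f/b](σ[b=8](S)))) ∪ π[f](ρ[f/b](S))) → 5
  R → 4
  (((π[f](γ[e; MIN(b)→f](S)) − π[f](ρ[f/b](σ[b=8](S)))) ∪ π[f](ρ[f/b](S))) ⋈[f=c] R) → 2

== RESULT ==
f | v | c
5 | r | 5
5 | r | 5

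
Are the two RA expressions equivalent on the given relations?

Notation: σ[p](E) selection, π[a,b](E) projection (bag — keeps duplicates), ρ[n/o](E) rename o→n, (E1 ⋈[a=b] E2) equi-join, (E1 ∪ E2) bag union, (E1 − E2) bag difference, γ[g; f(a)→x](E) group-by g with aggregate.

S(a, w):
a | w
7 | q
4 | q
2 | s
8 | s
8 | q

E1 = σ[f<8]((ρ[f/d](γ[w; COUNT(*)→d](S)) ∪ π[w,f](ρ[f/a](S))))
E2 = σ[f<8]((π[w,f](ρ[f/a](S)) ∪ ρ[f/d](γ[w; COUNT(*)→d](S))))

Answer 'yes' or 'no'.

E1 per-node cardinality:
  S → 5
  γ[w; COUNT(*)→d](S) → 2
  ρ[f/d](γ[w; COUNT(*)→d](S)) → 2
  S → 5
  ρ[f/a](S) → 5
  π[w,f](ρ[f/a](S)) → 5
  (ρ[f/d](γ[w; COUNT(*)→d](S)) ∪ π[w,f](ρ[f/a](S))) → 7
  σ[f<8]((ρ[f/d](γ[w; COUNT(*)→d](S)) ∪ π[w,f](ρ[f/a](S)))) → 5
E2 per-node cardinality:
  S → 5
  ρ[f/a](S) → 5
  π[w,f](ρ[f/a](S)) → 5
  S → 5
  γ[w; COUNT(*)→d](S) → 2
  ρ[f/d](γ[w; COUNT(*)→d](S)) → 2
  (π[w,f](ρ[f/a](S)) ∪ ρ[f/d](γ[w; COUNT(*)→d](S))) → 7
  σ[f<8]((π[w,f](ρ[f/a](S)) ∪ ρ[f/d](γ[w; COUNT(*)→d](S)))) → 5

E1 and E2 produce the same multiset:
w | f
q | 3
q | 4
q | 7
s | 2
s | 2

yes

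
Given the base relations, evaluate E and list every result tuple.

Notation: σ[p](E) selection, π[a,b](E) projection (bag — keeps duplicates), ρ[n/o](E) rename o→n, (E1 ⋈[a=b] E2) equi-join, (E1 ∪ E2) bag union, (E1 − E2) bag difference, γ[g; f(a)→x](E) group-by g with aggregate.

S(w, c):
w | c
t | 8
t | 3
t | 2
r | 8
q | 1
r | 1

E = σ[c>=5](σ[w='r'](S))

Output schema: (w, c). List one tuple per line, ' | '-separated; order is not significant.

Stepwise |·|:
  S → 6
  σ[w='r'](S) → 2
  σ[c>=5](σ[w='r'](S)) → 1

== RESULT ==
w | c
r | 8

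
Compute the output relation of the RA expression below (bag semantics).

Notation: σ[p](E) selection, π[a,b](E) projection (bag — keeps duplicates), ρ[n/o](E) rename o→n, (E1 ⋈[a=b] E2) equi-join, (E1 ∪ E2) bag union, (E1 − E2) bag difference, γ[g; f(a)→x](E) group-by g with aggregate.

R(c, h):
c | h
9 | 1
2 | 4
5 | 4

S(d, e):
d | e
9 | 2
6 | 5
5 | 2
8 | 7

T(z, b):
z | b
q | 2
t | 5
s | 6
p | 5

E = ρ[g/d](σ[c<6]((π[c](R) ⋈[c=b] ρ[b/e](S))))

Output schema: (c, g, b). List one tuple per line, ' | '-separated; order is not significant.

Row counts bottom-up:
  R → 3
  π[c](R) → 3
  S → 4
  ρ[b/e](S) → 4
  (π[c](R) ⋈[c=b] ρ[b/e](S)) → 3
  σ[c<6]((π[c](R) ⋈[c=b] ρ[b/e](S))) → 3
  ρ[g/d](σ[c<6]((π[c](R) ⋈[c=b] ρ[b/e](S)))) → 3

== RESULT ==
c | g | b
2 | 5 | 2
2 | 9 | 2
5 | 6 | 5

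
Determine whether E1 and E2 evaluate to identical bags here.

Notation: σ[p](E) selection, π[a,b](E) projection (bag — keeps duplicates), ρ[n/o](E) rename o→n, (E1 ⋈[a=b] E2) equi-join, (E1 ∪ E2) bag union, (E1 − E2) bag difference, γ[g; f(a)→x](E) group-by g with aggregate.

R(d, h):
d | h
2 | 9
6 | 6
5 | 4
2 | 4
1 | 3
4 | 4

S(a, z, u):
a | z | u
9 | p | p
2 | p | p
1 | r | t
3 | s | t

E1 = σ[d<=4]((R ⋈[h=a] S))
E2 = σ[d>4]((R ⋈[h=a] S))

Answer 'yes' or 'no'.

E1 row counts bottom-up:
  R → 6
  S → 4
  (R ⋈[h=a] S) → 2
  σ[d<=4]((R ⋈[h=a] S)) → 2
E2 row counts bottom-up:
  R → 6
  S → 4
  (R ⋈[h=a] S) → 2
  σ[d>4]((R ⋈[h=a] S)) → 0

E1 result:
d | h | a | z | u
1 | 3 | 3 | s | t
2 | 9 | 9 | p | p
E2 result:
d | h | a | z | u
(0 rows)
Witness: (1, 3, 3, 's', 't') appears 1× in E1 but 0× in E2.

no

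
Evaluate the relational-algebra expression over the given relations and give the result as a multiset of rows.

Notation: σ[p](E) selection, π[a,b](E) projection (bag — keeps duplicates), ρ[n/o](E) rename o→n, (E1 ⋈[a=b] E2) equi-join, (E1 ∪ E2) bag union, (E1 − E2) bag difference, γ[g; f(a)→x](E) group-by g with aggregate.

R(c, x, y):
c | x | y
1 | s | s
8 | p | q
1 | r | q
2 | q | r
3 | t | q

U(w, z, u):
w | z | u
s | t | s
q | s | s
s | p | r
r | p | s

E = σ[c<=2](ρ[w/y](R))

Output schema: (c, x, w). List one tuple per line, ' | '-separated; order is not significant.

Row counts bottom-up:
  R → 5
  ρ[w/y](R) → 5
  σ[c<=2](ρ[w/y](R)) → 3

== RESULT ==
c | x | w
1 | r | q
1 | s | s
2 | q | r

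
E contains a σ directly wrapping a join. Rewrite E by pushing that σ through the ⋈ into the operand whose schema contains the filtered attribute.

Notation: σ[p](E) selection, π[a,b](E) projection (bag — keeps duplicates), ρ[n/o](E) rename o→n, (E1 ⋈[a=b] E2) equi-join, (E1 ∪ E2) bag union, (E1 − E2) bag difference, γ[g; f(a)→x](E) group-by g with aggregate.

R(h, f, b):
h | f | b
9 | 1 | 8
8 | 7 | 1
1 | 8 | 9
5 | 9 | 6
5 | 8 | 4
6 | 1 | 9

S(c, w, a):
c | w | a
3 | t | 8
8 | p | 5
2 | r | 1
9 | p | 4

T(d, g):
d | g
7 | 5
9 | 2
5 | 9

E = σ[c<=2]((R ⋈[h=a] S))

σ filters on c, owned by the right side.
E' = (R ⋈[h=a] σ[c<=2](S))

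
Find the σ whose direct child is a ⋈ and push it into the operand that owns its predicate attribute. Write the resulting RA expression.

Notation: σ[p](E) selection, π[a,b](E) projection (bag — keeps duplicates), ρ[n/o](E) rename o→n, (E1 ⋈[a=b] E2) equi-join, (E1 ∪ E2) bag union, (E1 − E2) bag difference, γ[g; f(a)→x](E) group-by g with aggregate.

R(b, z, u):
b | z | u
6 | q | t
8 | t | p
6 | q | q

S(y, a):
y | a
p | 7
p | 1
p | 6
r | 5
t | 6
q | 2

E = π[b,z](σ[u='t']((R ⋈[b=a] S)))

σ filters on u, owned by the left side.
E' = π[b,z]((σ[u='t'](R) ⋈[b=a] S))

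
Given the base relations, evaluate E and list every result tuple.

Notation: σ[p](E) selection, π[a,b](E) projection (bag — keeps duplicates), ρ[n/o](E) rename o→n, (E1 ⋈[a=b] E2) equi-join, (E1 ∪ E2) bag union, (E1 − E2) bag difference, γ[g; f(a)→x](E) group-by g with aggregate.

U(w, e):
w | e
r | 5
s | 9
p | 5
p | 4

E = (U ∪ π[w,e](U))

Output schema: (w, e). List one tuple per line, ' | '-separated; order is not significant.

Per-node cardinality:
  U → 4
  U → 4
  π[w,e](U) → 4
  (U ∪ π[w,e](U)) → 8

== RESULT ==
w | e
p | 4
p | 4
p | 5
p | 5
r | 5
r | 5
s | 9
s | 9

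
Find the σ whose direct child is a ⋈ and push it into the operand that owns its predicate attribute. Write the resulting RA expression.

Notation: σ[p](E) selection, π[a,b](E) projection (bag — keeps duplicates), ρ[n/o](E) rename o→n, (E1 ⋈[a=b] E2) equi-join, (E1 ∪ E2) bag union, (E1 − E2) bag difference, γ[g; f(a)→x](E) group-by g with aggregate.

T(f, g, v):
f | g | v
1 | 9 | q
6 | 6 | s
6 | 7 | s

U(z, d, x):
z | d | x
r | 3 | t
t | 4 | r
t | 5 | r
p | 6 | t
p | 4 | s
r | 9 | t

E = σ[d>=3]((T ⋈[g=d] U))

σ filters on d, owned by the right side.
E' = (T ⋈[g=d] σ[d>=3](U))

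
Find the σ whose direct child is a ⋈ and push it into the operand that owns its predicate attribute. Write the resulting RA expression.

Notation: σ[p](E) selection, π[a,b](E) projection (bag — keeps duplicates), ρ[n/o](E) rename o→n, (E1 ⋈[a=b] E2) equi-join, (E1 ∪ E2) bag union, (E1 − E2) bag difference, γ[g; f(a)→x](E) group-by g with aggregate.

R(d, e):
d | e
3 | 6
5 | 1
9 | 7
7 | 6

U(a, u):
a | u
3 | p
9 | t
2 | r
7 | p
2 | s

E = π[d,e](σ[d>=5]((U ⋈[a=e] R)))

σ filters on d, owned by the right side.
E' = π[d,e]((U ⋈[a=e] σ[d>=5](R)))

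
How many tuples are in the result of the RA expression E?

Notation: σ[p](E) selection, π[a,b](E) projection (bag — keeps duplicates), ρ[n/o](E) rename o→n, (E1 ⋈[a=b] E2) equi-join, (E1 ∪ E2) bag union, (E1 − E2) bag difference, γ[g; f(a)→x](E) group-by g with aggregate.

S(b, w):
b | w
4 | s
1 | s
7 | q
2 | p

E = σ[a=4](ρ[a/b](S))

Row counts bottom-up:
  S → 4
  ρ[a/b](S) → 4
  σ[a=4](ρ[a/b](S)) → 1

|E| = 1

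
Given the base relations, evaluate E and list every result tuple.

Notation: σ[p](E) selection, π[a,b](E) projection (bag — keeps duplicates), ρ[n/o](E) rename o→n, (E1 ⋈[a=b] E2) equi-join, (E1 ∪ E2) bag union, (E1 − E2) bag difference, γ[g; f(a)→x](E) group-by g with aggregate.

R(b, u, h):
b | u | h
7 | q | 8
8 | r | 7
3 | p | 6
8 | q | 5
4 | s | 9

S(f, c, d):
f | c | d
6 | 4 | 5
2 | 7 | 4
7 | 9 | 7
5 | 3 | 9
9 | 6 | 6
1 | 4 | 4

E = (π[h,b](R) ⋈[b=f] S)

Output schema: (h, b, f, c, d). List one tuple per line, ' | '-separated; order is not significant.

Subexpression sizes:
  R → 5
  π[h,b](R) → 5
  S → 6
  (π[h,b](R) ⋈[b=f] S) → 1

== RESULT ==
h | b | f | c | d
8 | 7 | 7 | 9 | 7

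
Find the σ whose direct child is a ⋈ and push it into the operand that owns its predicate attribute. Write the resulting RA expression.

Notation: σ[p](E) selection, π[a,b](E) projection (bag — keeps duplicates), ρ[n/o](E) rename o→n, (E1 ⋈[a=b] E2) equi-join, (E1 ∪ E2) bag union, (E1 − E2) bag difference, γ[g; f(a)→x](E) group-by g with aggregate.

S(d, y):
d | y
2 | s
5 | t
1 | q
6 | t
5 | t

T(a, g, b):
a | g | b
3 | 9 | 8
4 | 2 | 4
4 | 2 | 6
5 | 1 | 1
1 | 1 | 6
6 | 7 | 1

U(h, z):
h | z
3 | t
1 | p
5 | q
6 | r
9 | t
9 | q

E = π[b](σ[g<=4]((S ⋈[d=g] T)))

σ filters on g, owned by the right side.
E' = π[b]((S ⋈[d=g] σ[g<=4](T)))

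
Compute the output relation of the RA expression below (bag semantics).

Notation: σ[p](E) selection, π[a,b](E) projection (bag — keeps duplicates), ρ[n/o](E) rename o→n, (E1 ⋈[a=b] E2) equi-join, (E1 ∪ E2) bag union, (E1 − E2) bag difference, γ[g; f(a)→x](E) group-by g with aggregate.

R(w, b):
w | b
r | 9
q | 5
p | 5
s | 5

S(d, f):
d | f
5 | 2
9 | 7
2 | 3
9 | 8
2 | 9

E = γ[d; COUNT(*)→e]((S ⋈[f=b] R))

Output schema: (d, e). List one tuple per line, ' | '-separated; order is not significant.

Per-node cardinality:
  S → 5
  R → 4
  (S ⋈[f=b] R) → 1
  γ[d; COUNT(*)→e]((S ⋈[f=b] R)) → 1

== RESULT ==
d | e
2 | 1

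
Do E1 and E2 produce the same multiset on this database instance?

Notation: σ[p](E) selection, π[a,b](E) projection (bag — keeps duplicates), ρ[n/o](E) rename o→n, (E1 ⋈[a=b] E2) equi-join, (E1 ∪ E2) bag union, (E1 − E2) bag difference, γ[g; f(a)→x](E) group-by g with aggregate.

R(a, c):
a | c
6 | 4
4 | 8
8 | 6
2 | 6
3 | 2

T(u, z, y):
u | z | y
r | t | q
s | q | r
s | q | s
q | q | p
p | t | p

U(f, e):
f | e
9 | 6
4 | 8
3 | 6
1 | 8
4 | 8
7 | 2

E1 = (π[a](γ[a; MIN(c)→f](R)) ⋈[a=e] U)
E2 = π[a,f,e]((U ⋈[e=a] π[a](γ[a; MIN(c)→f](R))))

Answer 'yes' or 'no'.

E1 row counts bottom-up:
  R → 5
  γ[a; MIN(c)→f](R) → 5
  π[a](γ[a; MIN(c)→f](R)) → 5
  U → 6
  (π[a](γ[a; MIN(c)→f](R)) ⋈[a=e] U) → 6
E2 row counts bottom-up:
  U → 6
  R → 5
  γ[a; MIN(c)→f](R) → 5
  π[a](γ[a; MIN(c)→f](R)) → 5
  (U ⋈[e=a] π[a](γ[a; MIN(c)→f](R))) → 6
  π[a,f,e]((U ⋈[e=a] π[a](γ[a; MIN(c)→f](R)))) → 6

E1 and E2 produce the same multiset:
a | f | e
2 | 7 | 2
6 | 3 | 6
6 | 9 | 6
8 | 1 | 8
8 | 4 | 8
8 | 4 | 8

yes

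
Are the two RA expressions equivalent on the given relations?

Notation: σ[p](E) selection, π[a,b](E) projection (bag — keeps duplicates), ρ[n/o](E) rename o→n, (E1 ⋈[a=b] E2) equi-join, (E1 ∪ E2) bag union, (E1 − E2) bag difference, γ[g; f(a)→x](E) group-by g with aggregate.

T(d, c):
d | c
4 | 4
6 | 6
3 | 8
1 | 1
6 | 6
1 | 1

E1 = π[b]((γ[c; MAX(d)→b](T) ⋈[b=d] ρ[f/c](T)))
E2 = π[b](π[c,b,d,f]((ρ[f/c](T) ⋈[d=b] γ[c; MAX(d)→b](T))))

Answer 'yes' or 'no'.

E1 per-node cardinality:
  T → 6
  γ[c; MAX(d)→b](T) → 4
  T → 6
  ρ[f/c](T) → 6
  (γ[c; MAX(d)→b](T) ⋈[b=d] ρ[f/c](T)) → 6
  π[b]((γ[c; MAX(d)→b](T) ⋈[b=d] ρ[f/c](T))) → 6
E2 per-node cardinality:
  T → 6
  ρ[f/c](T) → 6
  T → 6
  γ[c; MAX(d)→b](T) → 4
  (ρ[f/c](T) ⋈[d=b] γ[c; MAX(d)→b](T)) → 6
  π[c,b,d,f]((ρ[f/c](T) ⋈[d=b] γ[c; MAX(d)→b](T))) → 6
  π[b](π[c,b,d,f]((ρ[f/c](T) ⋈[d=b] γ[c; MAX(d)→b](T)))) → 6

E1 and E2 produce the same multiset:
b
1
1
3
4
6
6

yes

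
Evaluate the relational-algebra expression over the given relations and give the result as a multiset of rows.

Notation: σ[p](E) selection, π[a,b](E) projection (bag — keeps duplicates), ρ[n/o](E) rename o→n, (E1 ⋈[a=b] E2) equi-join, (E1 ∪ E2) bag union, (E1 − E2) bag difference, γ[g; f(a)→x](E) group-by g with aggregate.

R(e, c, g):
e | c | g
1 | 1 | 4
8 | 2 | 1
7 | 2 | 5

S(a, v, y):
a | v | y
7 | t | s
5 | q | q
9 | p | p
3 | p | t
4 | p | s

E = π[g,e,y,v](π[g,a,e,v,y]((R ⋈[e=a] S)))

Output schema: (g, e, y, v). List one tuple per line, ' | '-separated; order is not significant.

Stepwise |·|:
  R → 3
  S → 5
  (R ⋈[e=a] S) → 1
  π[g,a,e,v,y]((R ⋈[e=a] S)) → 1
  π[g,e,y,v](π[g,a,e,v,y]((R ⋈[e=a] S))) → 1

== RESULT ==
g | e | y | v
5 | 7 | s | t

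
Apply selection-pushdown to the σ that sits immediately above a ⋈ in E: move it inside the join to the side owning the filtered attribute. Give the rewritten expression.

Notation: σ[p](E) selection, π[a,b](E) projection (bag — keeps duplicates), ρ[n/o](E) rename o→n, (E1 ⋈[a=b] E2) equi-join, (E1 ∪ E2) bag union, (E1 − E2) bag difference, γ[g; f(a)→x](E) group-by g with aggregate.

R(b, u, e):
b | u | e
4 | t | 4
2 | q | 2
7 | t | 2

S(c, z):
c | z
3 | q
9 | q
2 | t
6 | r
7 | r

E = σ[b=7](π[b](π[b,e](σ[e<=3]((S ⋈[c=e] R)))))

σ filters on e, owned by the right side.
E' = σ[b=7](π[b](π[b,e]((S ⋈[c=e] σ[e<=3](R)))))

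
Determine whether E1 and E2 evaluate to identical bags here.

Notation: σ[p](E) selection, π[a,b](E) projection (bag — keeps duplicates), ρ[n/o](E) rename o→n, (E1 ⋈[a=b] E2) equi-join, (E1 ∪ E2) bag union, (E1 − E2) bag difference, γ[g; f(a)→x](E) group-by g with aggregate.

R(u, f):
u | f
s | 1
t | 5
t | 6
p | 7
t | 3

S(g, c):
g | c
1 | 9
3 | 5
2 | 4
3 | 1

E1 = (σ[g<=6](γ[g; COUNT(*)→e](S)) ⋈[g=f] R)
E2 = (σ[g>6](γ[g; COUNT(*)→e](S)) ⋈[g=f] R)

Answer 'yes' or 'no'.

E1 stepwise |·|:
  S → 4
  γ[g; COUNT(*)→e](S) → 3
  σ[g<=6](γ[g; COUNT(*)→e](S)) → 3
  R → 5
  (σ[g<=6](γ[g; COUNT(*)→e](S)) ⋈[g=f] R) → 2
E2 stepwise |·|:
  S → 4
  γ[g; COUNT(*)→e](S) → 3
  σ[g>6](γ[g; COUNT(*)→e](S)) → 0
  R → 5
  (σ[g>6](γ[g; COUNT(*)→e](S)) ⋈[g=f] R) → 0

E1 result:
g | e | u | f
1 | 1 | s | 1
3 | 2 | t | 3
E2 result:
g | e | u | f
(0 rows)
Witness: (3, 2, 't', 3) appears 1× in E1 but 0× in E2.

no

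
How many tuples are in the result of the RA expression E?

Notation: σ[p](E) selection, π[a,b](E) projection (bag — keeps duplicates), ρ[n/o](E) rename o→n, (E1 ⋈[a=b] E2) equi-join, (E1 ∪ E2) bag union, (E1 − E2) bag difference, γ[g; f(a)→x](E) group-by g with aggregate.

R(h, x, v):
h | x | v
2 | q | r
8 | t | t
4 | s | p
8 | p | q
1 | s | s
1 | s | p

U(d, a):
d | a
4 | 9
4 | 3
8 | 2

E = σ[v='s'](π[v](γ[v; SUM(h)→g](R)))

Subexpression sizes:
  R → 6
  γ[v; SUM(h)→g](R) → 5
  π[v](γ[v; SUM(h)→g](R)) → 5
  σ[v='s'](π[v](γ[v; SUM(h)→g](R))) → 1

|E| = 1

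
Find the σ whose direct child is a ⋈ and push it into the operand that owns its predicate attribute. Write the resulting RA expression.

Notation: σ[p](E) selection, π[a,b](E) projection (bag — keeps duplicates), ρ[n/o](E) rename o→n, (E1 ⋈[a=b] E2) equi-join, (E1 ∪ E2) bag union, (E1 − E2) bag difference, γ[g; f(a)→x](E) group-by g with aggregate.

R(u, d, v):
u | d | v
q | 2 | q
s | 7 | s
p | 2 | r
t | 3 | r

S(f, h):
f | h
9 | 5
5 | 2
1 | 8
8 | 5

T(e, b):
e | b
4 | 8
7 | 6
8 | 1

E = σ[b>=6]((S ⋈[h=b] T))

σ filters on b, owned by the right side.
E' = (S ⋈[h=b] σ[b>=6](T))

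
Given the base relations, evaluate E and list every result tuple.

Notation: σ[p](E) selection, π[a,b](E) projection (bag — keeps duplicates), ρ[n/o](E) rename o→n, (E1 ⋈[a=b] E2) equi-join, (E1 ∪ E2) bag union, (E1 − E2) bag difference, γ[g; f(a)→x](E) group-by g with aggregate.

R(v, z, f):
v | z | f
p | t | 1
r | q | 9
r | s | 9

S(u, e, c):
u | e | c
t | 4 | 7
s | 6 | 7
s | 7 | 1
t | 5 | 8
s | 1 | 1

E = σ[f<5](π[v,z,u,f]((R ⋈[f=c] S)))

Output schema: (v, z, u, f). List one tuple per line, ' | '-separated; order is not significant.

Per-node cardinality:
  R → 3
  S → 5
  (R ⋈[f=c] S) → 2
  π[v,z,u,f]((R ⋈[f=c] S)) → 2
  σ[f<5](π[v,z,u,f]((R ⋈[f=c] S))) → 2

== RESULT ==
v | z | u | f
p | t | s | 1
p | t | s | 1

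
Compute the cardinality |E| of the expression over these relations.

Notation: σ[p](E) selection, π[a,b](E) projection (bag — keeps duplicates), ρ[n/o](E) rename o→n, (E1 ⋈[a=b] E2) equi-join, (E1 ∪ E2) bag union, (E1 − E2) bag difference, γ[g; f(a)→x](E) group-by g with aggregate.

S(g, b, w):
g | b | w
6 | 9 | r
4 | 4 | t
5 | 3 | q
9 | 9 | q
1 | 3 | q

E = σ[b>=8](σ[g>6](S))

Stepwise |·|:
  S → 5
  σ[g>6](S) → 1
  σ[b>=8](σ[g>6](S)) → 1

|E| = 1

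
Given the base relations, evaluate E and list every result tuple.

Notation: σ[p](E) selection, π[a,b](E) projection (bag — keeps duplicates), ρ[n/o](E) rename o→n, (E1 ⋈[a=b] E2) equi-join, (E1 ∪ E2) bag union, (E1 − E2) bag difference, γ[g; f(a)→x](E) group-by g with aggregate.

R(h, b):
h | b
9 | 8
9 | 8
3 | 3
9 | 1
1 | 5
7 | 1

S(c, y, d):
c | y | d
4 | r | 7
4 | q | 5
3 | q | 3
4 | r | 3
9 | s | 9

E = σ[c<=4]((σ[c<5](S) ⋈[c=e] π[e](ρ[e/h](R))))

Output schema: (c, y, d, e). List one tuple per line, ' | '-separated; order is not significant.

Stepwise |·|:
  S → 5
  σ[c<5](S) → 4
  R → 6
  ρ[e/h](R) → 6
  π[e](ρ[e/h](R)) → 6
  (σ[c<5](S) ⋈[c=e] π[e](ρ[e/h](R))) → 1
  σ[c<=4]((σ[c<5](S) ⋈[c=e] π[e](ρ[e/h](R)))) → 1

== RESULT ==
c | y | d | e
3 | q | 3 | 3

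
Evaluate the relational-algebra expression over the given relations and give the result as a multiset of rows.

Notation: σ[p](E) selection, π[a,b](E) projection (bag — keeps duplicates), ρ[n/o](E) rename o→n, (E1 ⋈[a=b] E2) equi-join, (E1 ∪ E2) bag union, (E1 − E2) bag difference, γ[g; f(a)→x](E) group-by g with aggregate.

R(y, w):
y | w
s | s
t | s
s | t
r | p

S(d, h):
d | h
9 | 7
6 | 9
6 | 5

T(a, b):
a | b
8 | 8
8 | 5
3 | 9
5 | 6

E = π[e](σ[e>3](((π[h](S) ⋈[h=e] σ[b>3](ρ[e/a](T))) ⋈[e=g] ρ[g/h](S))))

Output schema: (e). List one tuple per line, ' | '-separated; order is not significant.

Stepwise |·|:
  S → 3
  π[h](S) → 3
  T → 4
  ρ[e/a](T) → 4
  σ[b>3](ρ[e/a](T)) → 4
  (π[h](S) ⋈[h=e] σ[b>3](ρ[e/a](T))) → 1
  S → 3
  ρ[g/h](S) → 3
  ((π[h](S) ⋈[h=e] σ[b>3](ρ[e/a](T))) ⋈[e=g] ρ[g/h](S)) → 1
  σ[e>3](((π[h](S) ⋈[h=e] σ[b>3](ρ[e/a](T))) ⋈[e=g] ρ[g/h](S))) → 1
  π[e](σ[e>3](((π[h](S) ⋈[h=e] σ[b>3](ρ[e/a](T))) ⋈[e=g] ρ[g/h](S)))) → 1

== RESULT ==
e
5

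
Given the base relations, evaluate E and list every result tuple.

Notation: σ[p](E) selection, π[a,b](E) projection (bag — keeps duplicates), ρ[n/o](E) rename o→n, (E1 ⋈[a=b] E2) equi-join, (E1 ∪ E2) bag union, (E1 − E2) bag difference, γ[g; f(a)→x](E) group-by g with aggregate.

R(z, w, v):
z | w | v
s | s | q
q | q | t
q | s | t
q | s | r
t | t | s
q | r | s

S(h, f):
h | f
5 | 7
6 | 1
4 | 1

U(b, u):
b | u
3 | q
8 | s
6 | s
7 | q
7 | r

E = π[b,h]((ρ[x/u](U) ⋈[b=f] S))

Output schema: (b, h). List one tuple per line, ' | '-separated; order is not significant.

Stepwise |·|:
  U → 5
  ρ[x/u](U) → 5
  S → 3
  (ρ[x/u](U) ⋈[b=f] S) → 2
  π[b,h]((ρ[x/u](U) ⋈[b=f] S)) → 2

== RESULT ==
b | h
7 | 5
7 | 5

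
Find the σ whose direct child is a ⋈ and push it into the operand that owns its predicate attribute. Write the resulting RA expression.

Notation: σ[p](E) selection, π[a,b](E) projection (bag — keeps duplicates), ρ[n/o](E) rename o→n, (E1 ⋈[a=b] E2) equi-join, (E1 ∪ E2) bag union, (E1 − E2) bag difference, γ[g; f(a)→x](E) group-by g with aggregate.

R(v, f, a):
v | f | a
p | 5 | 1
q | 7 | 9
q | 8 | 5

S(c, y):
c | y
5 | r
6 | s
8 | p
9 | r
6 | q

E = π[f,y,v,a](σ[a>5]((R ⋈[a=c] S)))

σ filters on a, owned by the left side.
E' = π[f,y,v,a]((σ[a>5](R) ⋈[a=c] S))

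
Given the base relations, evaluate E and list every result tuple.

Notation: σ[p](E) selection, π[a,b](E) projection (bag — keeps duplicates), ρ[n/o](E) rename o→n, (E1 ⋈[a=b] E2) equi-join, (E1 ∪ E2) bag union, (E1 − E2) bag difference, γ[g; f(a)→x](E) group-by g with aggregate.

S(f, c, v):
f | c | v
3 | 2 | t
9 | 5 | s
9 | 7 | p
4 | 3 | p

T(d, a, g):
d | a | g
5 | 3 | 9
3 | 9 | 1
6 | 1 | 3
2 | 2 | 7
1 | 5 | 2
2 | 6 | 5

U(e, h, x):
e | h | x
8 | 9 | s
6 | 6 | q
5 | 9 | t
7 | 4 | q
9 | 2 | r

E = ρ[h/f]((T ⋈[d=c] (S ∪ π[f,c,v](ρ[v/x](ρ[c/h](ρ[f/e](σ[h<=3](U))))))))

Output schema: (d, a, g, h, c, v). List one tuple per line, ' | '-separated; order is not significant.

Per-node cardinality:
  T → 6
  S → 4
  U → 5
  σ[h<=3](U) → 1
  ρ[f/e](σ[h<=3](U)) → 1
  ρ[c/h](ρ[f/e](σ[h<=3](U))) → 1
  ρ[v/x](ρ[c/h](ρ[f/e](σ[h<=3](U)))) → 1
  π[f,c,v](ρ[v/x](ρ[c/h](ρ[f/e](σ[h<=3](U))))) → 1
  (S ∪ π[f,c,v](ρ[v/x](ρ[c/h](ρ[f/e](σ[h<=3](U)))))) → 5
  (T ⋈[d=c] (S ∪ π[f,c,v](ρ[v/x](ρ[c/h](ρ[f/e](σ[h<=3](U))))))) → 6
  ρ[h/f]((T ⋈[d=c] (S ∪ π[f,c,v](ρ[v/x](ρ[c/h](ρ[f/e](σ[h<=3](U)))))))) → 6

== RESULT ==
d | a | g | h | c | v
2 | 2 | 7 | 3 | 2 | t
2 | 2 | 7 | 9 | 2 | r
2 | 6 | 5 | 3 | 2 | t
2 | 6 | 5 | 9 | 2 | r
3 | 9 | 1 | 4 | 3 | p
5 | 3 | 9 | 9 | 5 | s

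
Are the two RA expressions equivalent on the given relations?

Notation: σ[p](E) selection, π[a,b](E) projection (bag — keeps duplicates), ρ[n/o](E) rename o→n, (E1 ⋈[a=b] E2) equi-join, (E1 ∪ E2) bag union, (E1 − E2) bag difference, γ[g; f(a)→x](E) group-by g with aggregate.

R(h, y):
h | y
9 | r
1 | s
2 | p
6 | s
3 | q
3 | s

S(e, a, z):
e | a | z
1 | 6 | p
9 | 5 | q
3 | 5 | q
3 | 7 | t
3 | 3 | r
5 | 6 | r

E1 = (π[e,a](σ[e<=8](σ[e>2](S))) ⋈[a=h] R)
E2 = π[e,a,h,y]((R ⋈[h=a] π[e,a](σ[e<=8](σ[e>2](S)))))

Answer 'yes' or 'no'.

E1 stepwise |·|:
  S → 6
  σ[e>2](S) → 5
  σ[e<=8](σ[e>2](S)) → 4
  π[e,a](σ[e<=8](σ[e>2](S))) → 4
  R → 6
  (π[e,a](σ[e<=8](σ[e>2](S))) ⋈[a=h] R) → 3
E2 stepwise |·|:
  R → 6
  S → 6
  σ[e>2](S) → 5
  σ[e<=8](σ[e>2](S)) → 4
  π[e,a](σ[e<=8](σ[e>2](S))) → 4
  (R ⋈[h=a] π[e,a](σ[e<=8](σ[e>2](S)))) → 3
  π[e,a,h,y]((R ⋈[h=a] π[e,a](σ[e<=8](σ[e>2](S))))) → 3

E1 and E2 produce the same multiset:
e | a | h | y
3 | 3 | 3 | q
3 | 3 | 3 | s
5 | 6 | 6 | s

yes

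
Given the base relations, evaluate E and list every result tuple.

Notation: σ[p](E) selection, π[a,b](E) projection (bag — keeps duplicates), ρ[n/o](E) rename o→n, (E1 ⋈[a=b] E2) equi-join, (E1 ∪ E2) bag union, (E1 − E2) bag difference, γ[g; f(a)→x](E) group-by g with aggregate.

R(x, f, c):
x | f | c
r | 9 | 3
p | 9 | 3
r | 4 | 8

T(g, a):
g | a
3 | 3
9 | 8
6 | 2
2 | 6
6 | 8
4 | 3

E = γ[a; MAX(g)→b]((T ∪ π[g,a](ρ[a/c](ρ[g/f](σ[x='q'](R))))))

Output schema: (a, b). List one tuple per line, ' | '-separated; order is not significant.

Subexpression sizes:
  T → 6
  R → 3
  σ[x='q'](R) → 0
  ρ[g/f](σ[x='q'](R)) → 0
  ρ[a/c](ρ[g/f](σ[x='q'](R))) → 0
  π[g,a](ρ[a/c](ρ[g/f](σ[x='q'](R)))) → 0
  (T ∪ π[g,a](ρ[a/c](ρ[g/f](σ[x='q'](R))))) → 6
  γ[a; MAX(g)→b]((T ∪ π[g,a](ρ[a/c](ρ[g/f](σ[x='q'](R)))))) → 4

== RESULT ==
a | b
2 | 6
3 | 4
6 | 2
8 | 9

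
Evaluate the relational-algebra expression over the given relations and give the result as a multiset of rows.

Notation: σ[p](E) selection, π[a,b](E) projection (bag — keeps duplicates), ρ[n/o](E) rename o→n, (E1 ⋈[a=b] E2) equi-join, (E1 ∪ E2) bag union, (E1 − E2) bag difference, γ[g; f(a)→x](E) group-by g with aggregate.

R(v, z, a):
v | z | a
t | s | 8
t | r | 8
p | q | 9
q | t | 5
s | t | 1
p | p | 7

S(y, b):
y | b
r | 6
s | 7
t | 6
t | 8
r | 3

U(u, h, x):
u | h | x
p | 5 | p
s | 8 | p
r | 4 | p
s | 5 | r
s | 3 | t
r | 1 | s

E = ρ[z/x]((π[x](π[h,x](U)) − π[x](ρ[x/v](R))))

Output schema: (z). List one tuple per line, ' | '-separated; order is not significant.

Row counts bottom-up:
  U → 6
  π[h,x](U) → 6
  π[x](π[h,x](U)) → 6
  R → 6
  ρ[x/v](R) → 6
  π[x](ρ[x/v](R)) → 6
  (π[x](π[h,x](U)) − π[x](ρ[x/v](R))) → 2
  ρ[z/x]((π[x](π[h,x](U)) − π[x](ρ[x/v](R)))) → 2

== RESULT ==
z
p
r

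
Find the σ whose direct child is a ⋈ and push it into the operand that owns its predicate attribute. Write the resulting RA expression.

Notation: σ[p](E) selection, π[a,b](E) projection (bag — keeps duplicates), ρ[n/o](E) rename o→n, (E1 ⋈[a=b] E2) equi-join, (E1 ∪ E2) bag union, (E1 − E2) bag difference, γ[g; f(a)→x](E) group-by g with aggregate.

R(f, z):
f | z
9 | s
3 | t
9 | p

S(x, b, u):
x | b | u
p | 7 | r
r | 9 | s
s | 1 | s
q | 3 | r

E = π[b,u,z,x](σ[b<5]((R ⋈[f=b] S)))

σ filters on b, owned by the right side.
E' = π[b,u,z,x]((R ⋈[f=b] σ[b<5](S)))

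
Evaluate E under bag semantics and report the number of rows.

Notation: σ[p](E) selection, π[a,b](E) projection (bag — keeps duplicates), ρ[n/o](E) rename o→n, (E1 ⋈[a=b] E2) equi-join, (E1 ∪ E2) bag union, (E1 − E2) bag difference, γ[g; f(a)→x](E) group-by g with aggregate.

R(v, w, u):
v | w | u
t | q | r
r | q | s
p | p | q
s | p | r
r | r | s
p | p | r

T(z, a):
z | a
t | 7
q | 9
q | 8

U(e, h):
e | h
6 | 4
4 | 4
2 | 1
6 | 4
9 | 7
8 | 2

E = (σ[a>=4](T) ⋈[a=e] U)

Stepwise |·|:
  T → 3
  σ[a>=4](T) → 3
  U → 6
  (σ[a>=4](T) ⋈[a=e] U) → 2

|E| = 2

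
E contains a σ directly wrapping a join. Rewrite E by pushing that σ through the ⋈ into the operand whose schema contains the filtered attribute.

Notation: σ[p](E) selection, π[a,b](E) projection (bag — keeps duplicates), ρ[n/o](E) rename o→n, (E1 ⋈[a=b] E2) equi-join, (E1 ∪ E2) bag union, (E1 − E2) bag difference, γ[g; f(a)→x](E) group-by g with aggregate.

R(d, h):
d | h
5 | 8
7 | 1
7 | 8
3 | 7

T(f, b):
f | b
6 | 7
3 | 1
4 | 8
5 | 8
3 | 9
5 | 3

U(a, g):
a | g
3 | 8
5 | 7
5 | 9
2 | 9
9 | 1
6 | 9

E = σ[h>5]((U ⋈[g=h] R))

σ filters on h, owned by the right side.
E' = (U ⋈[g=h] σ[h>5](R))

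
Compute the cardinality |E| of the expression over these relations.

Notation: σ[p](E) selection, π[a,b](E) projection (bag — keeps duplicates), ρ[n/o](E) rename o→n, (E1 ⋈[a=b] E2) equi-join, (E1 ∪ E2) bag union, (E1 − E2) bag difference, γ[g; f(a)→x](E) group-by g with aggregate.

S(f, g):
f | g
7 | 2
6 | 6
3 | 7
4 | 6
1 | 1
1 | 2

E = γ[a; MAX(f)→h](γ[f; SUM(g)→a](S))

Subexpression sizes:
  S → 6
  γ[f; SUM(g)→a](S) → 5
  γ[a; MAX(f)→h](γ[f; SUM(g)→a](S)) → 4

|E| = 4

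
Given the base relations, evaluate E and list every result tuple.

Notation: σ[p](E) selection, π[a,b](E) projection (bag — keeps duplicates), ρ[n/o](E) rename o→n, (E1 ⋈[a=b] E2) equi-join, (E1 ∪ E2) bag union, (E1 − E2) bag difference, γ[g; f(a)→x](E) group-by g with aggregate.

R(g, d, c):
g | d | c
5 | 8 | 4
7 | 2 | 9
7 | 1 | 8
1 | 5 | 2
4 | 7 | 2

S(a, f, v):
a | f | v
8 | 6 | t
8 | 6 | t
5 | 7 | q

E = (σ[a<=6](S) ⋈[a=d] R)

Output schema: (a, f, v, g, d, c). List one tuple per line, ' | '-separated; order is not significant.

Stepwise |·|:
  S → 3
  σ[a<=6](S) → 1
  R → 5
  (σ[a<=6](S) ⋈[a=d] R) → 1

== RESULT ==
a | f | v | g | d | c
5 | 7 | q | 1 | 5 | 2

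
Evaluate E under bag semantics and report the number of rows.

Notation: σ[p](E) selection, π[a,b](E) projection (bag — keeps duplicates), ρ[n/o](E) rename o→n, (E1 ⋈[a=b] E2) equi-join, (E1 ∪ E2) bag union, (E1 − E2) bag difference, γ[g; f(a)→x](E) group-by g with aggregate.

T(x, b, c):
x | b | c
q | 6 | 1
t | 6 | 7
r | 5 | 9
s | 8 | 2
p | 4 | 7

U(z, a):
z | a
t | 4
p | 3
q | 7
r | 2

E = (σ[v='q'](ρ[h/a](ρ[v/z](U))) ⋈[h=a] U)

Subexpression sizes:
  U → 4
  ρ[v/z](U) → 4
  ρ[h/a](ρ[v/z](U)) → 4
  σ[v='q'](ρ[h/a](ρ[v/z](U))) → 1
  U → 4
  (σ[v='q'](ρ[h/a](ρ[v/z](U))) ⋈[h=a] U) → 1

|E| = 1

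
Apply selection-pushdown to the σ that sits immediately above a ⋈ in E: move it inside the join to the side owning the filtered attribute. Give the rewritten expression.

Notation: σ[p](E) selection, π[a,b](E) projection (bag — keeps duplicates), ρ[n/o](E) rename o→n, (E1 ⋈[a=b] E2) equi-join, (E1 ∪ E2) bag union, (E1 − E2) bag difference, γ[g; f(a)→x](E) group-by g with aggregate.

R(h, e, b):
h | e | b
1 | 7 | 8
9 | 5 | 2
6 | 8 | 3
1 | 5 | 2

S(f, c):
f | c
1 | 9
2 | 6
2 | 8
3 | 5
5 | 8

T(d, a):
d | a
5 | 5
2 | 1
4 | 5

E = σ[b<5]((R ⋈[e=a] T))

σ filters on b, owned by the left side.
E' = (σ[b<5](R) ⋈[e=a] T)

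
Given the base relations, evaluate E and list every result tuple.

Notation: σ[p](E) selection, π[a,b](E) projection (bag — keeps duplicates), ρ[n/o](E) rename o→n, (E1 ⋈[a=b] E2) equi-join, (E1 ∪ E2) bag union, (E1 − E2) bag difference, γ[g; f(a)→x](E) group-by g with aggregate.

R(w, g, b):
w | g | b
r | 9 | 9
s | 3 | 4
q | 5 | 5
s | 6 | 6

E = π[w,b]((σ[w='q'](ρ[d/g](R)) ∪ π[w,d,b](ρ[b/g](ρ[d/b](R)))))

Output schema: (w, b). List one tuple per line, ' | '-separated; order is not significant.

Subexpression sizes:
  R → 4
  ρ[d/g](R) → 4
  σ[w='q'](ρ[d/g](R)) → 1
  R → 4
  ρ[d/b](R) → 4
  ρ[b/g](ρ[d/b](R)) → 4
  π[w,d,b](ρ[b/g](ρ[d/b](R))) → 4
  (σ[w='q'](ρ[d/g](R)) ∪ π[w,d,b](ρ[b/g](ρ[d/b](R)))) → 5
  π[w,b]((σ[w='q'](ρ[d/g](R)) ∪ π[w,d,b](ρ[b/g](ρ[d/b](R))))) → 5

== RESULT ==
w | b
q | 5
q | 5
r | 9
s | 3
s | 6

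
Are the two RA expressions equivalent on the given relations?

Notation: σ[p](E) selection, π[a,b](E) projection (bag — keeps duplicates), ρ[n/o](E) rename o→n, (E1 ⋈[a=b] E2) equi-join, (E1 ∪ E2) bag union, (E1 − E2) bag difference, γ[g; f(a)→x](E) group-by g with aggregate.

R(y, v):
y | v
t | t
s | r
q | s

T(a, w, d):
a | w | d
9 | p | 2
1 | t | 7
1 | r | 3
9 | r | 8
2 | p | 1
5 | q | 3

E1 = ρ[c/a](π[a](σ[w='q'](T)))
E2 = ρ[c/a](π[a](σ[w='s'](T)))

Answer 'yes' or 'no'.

E1 row counts bottom-up:
  T → 6
  σ[w='q'](T) → 1
  π[a](σ[w='q'](T)) → 1
  ρ[c/a](π[a](σ[w='q'](T))) → 1
E2 row counts bottom-up:
  T → 6
  σ[w='s'](T) → 0
  π[a](σ[w='s'](T)) → 0
  ρ[c/a](π[a](σ[w='s'](T))) → 0

E1 result:
c
5
E2 result:
c
(0 rows)
Witness: (5,) appears 1× in E1 but 0× in E2.

no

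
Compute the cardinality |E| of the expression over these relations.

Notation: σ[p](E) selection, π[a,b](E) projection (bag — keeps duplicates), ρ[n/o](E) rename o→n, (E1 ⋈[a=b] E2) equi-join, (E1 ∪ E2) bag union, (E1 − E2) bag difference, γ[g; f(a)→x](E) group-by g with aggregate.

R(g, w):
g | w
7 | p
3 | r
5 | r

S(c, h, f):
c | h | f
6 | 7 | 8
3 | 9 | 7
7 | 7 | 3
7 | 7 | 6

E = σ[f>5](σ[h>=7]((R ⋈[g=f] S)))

Per-node cardinality:
  R → 3
  S → 4
  (R ⋈[g=f] S) → 2
  σ[h>=7]((R ⋈[g=f] S)) → 2
  σ[f>5](σ[h>=7]((R ⋈[g=f] S))) → 1

|E| = 1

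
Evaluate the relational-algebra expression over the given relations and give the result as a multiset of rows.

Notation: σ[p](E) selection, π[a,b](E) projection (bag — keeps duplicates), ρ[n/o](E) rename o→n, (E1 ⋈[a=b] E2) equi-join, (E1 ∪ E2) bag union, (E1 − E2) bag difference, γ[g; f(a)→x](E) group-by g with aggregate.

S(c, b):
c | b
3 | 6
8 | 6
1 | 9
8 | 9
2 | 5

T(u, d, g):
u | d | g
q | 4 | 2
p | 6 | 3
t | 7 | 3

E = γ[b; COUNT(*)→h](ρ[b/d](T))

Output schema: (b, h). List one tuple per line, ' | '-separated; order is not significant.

Row counts bottom-up:
  T → 3
  ρ[b/d](T) → 3
  γ[b; COUNT(*)→h](ρ[b/d](T)) → 3

== RESULT ==
b | h
4 | 1
6 | 1
7 | 1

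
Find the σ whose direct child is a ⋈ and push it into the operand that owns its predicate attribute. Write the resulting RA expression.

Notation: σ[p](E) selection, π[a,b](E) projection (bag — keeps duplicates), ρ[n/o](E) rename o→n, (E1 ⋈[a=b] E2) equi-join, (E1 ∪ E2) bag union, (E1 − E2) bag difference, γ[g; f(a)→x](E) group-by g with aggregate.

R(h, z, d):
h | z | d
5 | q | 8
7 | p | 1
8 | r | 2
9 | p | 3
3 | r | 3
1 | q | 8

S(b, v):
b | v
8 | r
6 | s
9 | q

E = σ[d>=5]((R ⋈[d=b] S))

σ filters on d, owned by the left side.
E' = (σ[d>=5](R) ⋈[d=b] S)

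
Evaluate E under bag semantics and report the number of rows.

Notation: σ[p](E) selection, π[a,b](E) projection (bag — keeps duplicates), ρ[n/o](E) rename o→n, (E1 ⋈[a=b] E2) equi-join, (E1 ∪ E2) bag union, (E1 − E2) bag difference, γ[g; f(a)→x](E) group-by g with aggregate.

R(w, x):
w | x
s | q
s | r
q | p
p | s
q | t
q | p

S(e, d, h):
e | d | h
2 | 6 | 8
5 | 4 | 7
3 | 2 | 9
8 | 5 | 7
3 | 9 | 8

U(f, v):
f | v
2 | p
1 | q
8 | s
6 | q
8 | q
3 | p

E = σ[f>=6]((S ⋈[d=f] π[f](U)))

Per-node cardinality:
  S → 5
  U → 6
  π[f](U) → 6
  (S ⋈[d=f] π[f](U)) → 2
  σ[f>=6]((S ⋈[d=f] π[f](U))) → 1

|E| = 1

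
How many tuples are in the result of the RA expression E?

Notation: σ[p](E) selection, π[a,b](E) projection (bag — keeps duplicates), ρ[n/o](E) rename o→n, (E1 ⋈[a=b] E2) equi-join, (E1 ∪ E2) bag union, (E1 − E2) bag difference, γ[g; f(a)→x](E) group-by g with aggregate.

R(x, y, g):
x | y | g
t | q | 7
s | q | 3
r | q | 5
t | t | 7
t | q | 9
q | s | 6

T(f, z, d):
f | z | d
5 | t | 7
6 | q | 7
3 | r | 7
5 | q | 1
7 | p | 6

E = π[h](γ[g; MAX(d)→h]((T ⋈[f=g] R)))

Row counts bottom-up:
  T → 5
  R → 6
  (T ⋈[f=g] R) → 6
  γ[g; MAX(d)→h]((T ⋈[f=g] R)) → 4
  π[h](γ[g; MAX(d)→h]((T ⋈[f=g] R))) → 4

|E| = 4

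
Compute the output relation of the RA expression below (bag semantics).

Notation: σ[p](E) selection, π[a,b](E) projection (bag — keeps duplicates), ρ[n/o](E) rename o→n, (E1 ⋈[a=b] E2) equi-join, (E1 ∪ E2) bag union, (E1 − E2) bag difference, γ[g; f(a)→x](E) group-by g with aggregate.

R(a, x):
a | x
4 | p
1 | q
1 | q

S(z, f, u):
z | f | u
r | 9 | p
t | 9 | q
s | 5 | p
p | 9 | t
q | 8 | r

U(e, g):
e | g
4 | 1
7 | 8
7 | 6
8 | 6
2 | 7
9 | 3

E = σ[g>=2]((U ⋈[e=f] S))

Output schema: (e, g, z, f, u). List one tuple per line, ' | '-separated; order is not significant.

Per-node cardinality:
  U → 6
  S → 5
  (U ⋈[e=f] S) → 4
  σ[g>=2]((U ⋈[e=f] S)) → 4

== RESULT ==
e | g | z | f | u
8 | 6 | q | 8 | r
9 | 3 | p | 9 | t
9 | 3 | r | 9 | p
9 | 3 | t | 9 | q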